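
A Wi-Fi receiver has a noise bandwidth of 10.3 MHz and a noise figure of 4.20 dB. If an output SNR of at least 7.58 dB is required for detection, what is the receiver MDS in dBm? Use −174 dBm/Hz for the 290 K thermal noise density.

−92.1 dBm

Sensitivity = −174 + 10 log₁₀(B) + NF + SNR_min
= −174 + 70.13 + 4.20 + 7.58
= −92.09 dBm → −92.1 dBm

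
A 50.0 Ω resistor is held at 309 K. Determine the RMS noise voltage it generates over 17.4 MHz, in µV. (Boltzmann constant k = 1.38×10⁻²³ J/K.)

3.85 µV

V_n = √(4kTRB)
4kTRB = 4 × 1.38×10⁻²³ × 309 × 5.00×10¹ × 1.74×10⁷ = 1.48×10⁻¹¹ V²
V_n = √(1.48×10⁻¹¹) = 3.85×10⁻⁶ V = 3.85 µV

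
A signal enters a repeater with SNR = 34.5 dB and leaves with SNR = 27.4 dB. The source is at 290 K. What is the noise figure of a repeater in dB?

NF (dB) = SNR_in(dB) − SNR_out(dB) when the source is at T₀
NF = 34.5 − 27.4 = 7.1 dB

7.1 dB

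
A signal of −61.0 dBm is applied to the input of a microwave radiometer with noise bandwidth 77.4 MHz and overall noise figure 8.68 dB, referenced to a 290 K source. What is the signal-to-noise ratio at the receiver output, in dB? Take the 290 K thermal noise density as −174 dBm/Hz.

Noise floor: N = −174 + 10 log₁₀(B) + NF
10 log₁₀(7.74×10⁷) = 78.89 dB
N = −174 + 78.89 + 8.68 = −86.43 dBm
SNR = P_sig − N = −61.0 − (−86.43) = 25.43 dB → 25.4 dB

25.4 dB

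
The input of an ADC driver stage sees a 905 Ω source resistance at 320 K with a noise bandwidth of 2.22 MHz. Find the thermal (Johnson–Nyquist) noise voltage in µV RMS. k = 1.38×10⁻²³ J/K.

5.96 µV

V_n = √(4kTRB)
4kTRB = 4 × 1.38×10⁻²³ × 320 × 9.05×10² × 2.22×10⁶ = 3.55×10⁻¹¹ V²
V_n = √(3.55×10⁻¹¹) = 5.96×10⁻⁶ V = 5.96 µV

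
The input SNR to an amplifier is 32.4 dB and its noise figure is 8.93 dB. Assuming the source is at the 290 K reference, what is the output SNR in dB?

23.47 dB

By definition F = SNR_in/SNR_out, so in dB: SNR_out = SNR_in − NF
SNR_out = 32.4 − 8.93 = 23.47 dB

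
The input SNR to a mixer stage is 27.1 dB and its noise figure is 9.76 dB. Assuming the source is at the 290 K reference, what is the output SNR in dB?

17.34 dB

By definition F = SNR_in/SNR_out, so in dB: SNR_out = SNR_in − NF
SNR_out = 27.1 − 9.76 = 17.34 dB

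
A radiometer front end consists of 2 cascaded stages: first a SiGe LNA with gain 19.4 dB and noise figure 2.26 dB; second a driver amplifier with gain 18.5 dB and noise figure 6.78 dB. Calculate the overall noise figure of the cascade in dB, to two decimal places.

2.37 dB

Convert to linear (a loss of L dB is a gain of −L dB): F_i = 10^(NF_i/10), G_i = 10^(G_i,dB/10)
  Stage 1: F_1 = 10^(2.26/10) = 1.683, G_1 = 10^(19.4/10) = 87.10
  Stage 2: F_2 = 10^(6.78/10) = 4.764, G_2 = 10^(18.5/10) = 70.79
Friis cascade:
  F = 1.683 + (4.764 − 1)/87.10 = 1.726
NF = 10 log₁₀(1.726) = 2.37 dB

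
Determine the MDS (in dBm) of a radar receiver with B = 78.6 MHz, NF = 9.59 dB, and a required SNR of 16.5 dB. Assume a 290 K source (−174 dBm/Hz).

−69.0 dBm

Sensitivity = −174 + 10 log₁₀(B) + NF + SNR_min
= −174 + 78.95 + 9.59 + 16.5
= −68.96 dBm → −69.0 dBm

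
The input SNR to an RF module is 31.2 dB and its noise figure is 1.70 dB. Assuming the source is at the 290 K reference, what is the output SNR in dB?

By definition F = SNR_in/SNR_out, so in dB: SNR_out = SNR_in − NF
SNR_out = 31.2 − 1.70 = 29.50 dB

29.50 dB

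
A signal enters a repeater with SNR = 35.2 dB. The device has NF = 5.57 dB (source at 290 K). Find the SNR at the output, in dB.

By definition F = SNR_in/SNR_out, so in dB: SNR_out = SNR_in − NF
SNR_out = 35.2 − 5.57 = 29.63 dB

29.63 dB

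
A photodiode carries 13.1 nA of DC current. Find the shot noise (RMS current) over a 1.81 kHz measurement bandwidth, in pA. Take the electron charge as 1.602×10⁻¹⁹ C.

2.76 pA

I_n = √(2qI·B)
2qI·B = 2 × 1.602×10⁻¹⁹ × 1.31×10⁻⁸ × 1.81×10³ = 7.60×10⁻²⁴ A²
I_n = √(7.60×10⁻²⁴) = 2.76×10⁻¹² A = 2.76 pA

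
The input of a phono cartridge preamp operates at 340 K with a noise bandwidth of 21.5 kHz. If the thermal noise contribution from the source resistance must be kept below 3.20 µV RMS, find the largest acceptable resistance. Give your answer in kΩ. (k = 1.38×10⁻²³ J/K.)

25.4 kΩ

Johnson–Nyquist: V_n = √(4kTRB) ⇒ R = V_n² / (4kTB)
4kTB = 4 × 1.38×10⁻²³ × 340 × 2.15×10⁴ = 4.04×10⁻¹⁶
R = (3.20×10⁻⁶)² / 4.04×10⁻¹⁶ = 2.54×10⁴ Ω = 25.4 kΩ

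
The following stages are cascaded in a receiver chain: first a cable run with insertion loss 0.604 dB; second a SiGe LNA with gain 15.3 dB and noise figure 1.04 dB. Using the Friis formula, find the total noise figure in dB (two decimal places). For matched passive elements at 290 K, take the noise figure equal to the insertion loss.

Convert to linear (a loss of L dB is a gain of −L dB): F_i = 10^(NF_i/10), G_i = 10^(G_i,dB/10)
  Stage 1: F_1 = 10^(0.604/10) = 1.149, G_1 = 10^(−0.604/10) = 0.8702
  Stage 2: F_2 = 10^(1.04/10) = 1.271, G_2 = 10^(15.3/10) = 33.88
Friis cascade:
  F = 1.149 + (1.271 − 1)/0.8702 = 1.460
NF = 10 log₁₀(1.460) = 1.64 dB

1.64 dB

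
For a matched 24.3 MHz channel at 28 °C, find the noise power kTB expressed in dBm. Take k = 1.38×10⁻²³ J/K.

−100.0 dBm

T = 28 °C + 273.15 = 301.15 K
P_n = kTB = 1.38×10⁻²³ × 301.15 × 2.43×10⁷ = 1.01×10⁻¹³ W
In dBm: 10 log₁₀(1.01×10⁻¹³ / 10⁻³) = −100.0 dBm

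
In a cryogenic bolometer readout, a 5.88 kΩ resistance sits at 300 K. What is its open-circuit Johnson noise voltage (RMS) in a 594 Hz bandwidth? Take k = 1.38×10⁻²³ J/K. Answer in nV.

240 nV

V_n = √(4kTRB)
4kTRB = 4 × 1.38×10⁻²³ × 300 × 5.88×10³ × 5.94×10² = 5.78×10⁻¹⁴ V²
V_n = √(5.78×10⁻¹⁴) = 2.40×10⁻⁷ V = 240 nV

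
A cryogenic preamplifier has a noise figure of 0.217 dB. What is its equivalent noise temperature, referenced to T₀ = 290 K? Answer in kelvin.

F = 10^(0.217/10) = 1.05124
T_e = (F − 1)·T₀ = (1.05124 − 1) × 290 = 14.9 K

14.9 K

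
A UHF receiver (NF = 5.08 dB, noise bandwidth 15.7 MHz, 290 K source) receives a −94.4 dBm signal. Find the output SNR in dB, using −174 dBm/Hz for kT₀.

2.6 dB

Noise floor: N = −174 + 10 log₁₀(B) + NF
10 log₁₀(1.57×10⁷) = 71.96 dB
N = −174 + 71.96 + 5.08 = −96.96 dBm
SNR = P_sig − N = −94.4 − (−96.96) = 2.56 dB → 2.6 dB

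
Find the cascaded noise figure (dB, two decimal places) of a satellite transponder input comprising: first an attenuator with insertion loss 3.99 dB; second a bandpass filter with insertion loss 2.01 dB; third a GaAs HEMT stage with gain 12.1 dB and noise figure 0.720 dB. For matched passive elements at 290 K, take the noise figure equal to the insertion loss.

Convert to linear (a loss of L dB is a gain of −L dB): F_i = 10^(NF_i/10), G_i = 10^(G_i,dB/10)
  Stage 1: F_1 = 10^(3.99/10) = 2.506, G_1 = 10^(−3.99/10) = 0.3990
  Stage 2: F_2 = 10^(2.01/10) = 1.589, G_2 = 10^(−2.01/10) = 0.6295
  Stage 3: F_3 = 10^(0.720/10) = 1.180, G_3 = 10^(12.1/10) = 16.22
Friis cascade:
  F = 2.506 + (1.589 − 1)/0.3990 + (1.180 − 1)/0.2512 = 4.699
NF = 10 log₁₀(4.699) = 6.72 dB

6.72 dB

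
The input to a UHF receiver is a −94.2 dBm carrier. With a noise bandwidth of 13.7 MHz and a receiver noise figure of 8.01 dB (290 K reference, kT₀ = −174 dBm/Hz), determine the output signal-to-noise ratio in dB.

0.4 dB

Noise floor: N = −174 + 10 log₁₀(B) + NF
10 log₁₀(1.37×10⁷) = 71.37 dB
N = −174 + 71.37 + 8.01 = −94.62 dBm
SNR = P_sig − N = −94.2 − (−94.62) = 0.42 dB → 0.4 dB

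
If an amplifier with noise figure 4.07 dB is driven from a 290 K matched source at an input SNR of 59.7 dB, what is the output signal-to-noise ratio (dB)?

By definition F = SNR_in/SNR_out, so in dB: SNR_out = SNR_in − NF
SNR_out = 59.7 − 4.07 = 55.63 dB

55.63 dB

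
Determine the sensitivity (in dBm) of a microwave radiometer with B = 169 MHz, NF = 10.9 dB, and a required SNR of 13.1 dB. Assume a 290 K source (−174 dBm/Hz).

Sensitivity = −174 + 10 log₁₀(B) + NF + SNR_min
= −174 + 82.28 + 10.9 + 13.1
= −67.72 dBm → −67.7 dBm

−67.7 dBm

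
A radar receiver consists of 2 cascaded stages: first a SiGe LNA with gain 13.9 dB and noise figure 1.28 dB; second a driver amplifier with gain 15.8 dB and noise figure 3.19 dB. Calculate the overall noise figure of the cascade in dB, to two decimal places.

1.42 dB

Convert to linear (a loss of L dB is a gain of −L dB): F_i = 10^(NF_i/10), G_i = 10^(G_i,dB/10)
  Stage 1: F_1 = 10^(1.28/10) = 1.343, G_1 = 10^(13.9/10) = 24.55
  Stage 2: F_2 = 10^(3.19/10) = 2.084, G_2 = 10^(15.8/10) = 38.02
Friis cascade:
  F = 1.343 + (2.084 − 1)/24.55 = 1.387
NF = 10 log₁₀(1.387) = 1.42 dB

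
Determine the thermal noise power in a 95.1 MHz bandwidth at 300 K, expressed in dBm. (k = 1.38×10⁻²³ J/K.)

P_n = kTB = 1.38×10⁻²³ × 300 × 9.51×10⁷ = 3.94×10⁻¹³ W
In dBm: 10 log₁₀(3.94×10⁻¹³ / 10⁻³) = −94.0 dBm

−94.0 dBm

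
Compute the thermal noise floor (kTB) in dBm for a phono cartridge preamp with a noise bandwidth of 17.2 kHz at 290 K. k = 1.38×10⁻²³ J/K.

P_n = kTB = 1.38×10⁻²³ × 290 × 1.72×10⁴ = 6.88×10⁻¹⁷ W
In dBm: 10 log₁₀(6.88×10⁻¹⁷ / 10⁻³) = −131.6 dBm

−131.6 dBm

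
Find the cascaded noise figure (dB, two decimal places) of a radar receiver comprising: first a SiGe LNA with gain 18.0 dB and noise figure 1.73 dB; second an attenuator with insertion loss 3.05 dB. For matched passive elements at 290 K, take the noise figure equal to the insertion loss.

1.78 dB

Convert to linear (a loss of L dB is a gain of −L dB): F_i = 10^(NF_i/10), G_i = 10^(G_i,dB/10)
  Stage 1: F_1 = 10^(1.73/10) = 1.489, G_1 = 10^(18.0/10) = 63.10
  Stage 2: F_2 = 10^(3.05/10) = 2.018, G_2 = 10^(−3.05/10) = 0.4955
Friis cascade:
  F = 1.489 + (2.018 − 1)/63.10 = 1.506
NF = 10 log₁₀(1.506) = 1.78 dB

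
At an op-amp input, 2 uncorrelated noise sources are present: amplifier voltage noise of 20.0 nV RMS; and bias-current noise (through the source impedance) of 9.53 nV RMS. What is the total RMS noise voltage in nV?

22.2 nV

Uncorrelated sources add in power (mean-square): V_tot = √(ΣV_i²)
V_tot = √[(2.00×10⁻⁸)² + (9.53×10⁻⁹)²] = 2.22×10⁻⁸ V = 22.2 nV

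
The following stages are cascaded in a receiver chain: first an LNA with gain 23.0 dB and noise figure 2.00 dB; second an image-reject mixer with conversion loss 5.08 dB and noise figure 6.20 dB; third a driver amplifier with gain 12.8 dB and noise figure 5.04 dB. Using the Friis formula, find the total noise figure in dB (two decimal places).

Convert to linear (a loss of L dB is a gain of −L dB): F_i = 10^(NF_i/10), G_i = 10^(G_i,dB/10)
  Stage 1: F_1 = 10^(2.00/10) = 1.585, G_1 = 10^(23.0/10) = 199.5
  Stage 2: F_2 = 10^(6.20/10) = 4.169, G_2 = 10^(−5.08/10) = 0.3105
  Stage 3: F_3 = 10^(5.04/10) = 3.192, G_3 = 10^(12.8/10) = 19.05
Friis cascade:
  F = 1.585 + (4.169 − 1)/199.5 + (3.192 − 1)/61.94 = 1.636
NF = 10 log₁₀(1.636) = 2.14 dB

2.14 dB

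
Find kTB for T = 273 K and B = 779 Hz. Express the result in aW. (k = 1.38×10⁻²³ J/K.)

2.93 aW

P_n = kTB = 1.38×10⁻²³ × 273 × 7.79×10² = 2.93×10⁻¹⁸ W = 2.93 aW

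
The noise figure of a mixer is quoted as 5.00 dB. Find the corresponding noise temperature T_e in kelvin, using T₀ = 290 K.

F = 10^(5.00/10) = 3.16228
T_e = (F − 1)·T₀ = (3.16228 − 1) × 290 = 627 K

627 K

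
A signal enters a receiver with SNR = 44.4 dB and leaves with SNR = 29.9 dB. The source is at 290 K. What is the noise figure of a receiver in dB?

NF (dB) = SNR_in(dB) − SNR_out(dB) when the source is at T₀
NF = 44.4 − 29.9 = 14.5 dB

14.5 dB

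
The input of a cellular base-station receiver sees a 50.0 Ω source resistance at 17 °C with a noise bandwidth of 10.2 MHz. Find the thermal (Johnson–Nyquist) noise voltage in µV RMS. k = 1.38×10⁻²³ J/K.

2.86 µV

T = 17 °C + 273.15 = 290.15 K
V_n = √(4kTRB)
4kTRB = 4 × 1.38×10⁻²³ × 290.15 × 5.00×10¹ × 1.02×10⁷ = 8.17×10⁻¹² V²
V_n = √(8.17×10⁻¹²) = 2.86×10⁻⁶ V = 2.86 µV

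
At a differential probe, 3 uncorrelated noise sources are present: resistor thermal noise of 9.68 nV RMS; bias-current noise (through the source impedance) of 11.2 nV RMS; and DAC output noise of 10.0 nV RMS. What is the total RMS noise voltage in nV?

17.9 nV

Uncorrelated sources add in power (mean-square): V_tot = √(ΣV_i²)
V_tot = √[(9.68×10⁻⁹)² + (1.12×10⁻⁸)² + (1.00×10⁻⁸)²] = 1.79×10⁻⁸ V = 17.9 nV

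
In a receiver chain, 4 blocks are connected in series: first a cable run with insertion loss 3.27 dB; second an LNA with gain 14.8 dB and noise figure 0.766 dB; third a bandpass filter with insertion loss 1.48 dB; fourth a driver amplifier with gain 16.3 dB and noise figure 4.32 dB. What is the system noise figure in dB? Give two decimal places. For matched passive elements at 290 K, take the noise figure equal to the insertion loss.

4.36 dB

Convert to linear (a loss of L dB is a gain of −L dB): F_i = 10^(NF_i/10), G_i = 10^(G_i,dB/10)
  Stage 1: F_1 = 10^(3.27/10) = 2.123, G_1 = 10^(−3.27/10) = 0.4710
  Stage 2: F_2 = 10^(0.766/10) = 1.193, G_2 = 10^(14.8/10) = 30.20
  Stage 3: F_3 = 10^(1.48/10) = 1.406, G_3 = 10^(−1.48/10) = 0.7112
  Stage 4: F_4 = 10^(4.32/10) = 2.704, G_4 = 10^(16.3/10) = 42.66
Friis cascade:
  F = 2.123 + (1.193 − 1)/0.4710 + (1.406 − 1)/14.22 + (2.704 − 1)/10.12 = 2.730
NF = 10 log₁₀(2.730) = 4.36 dB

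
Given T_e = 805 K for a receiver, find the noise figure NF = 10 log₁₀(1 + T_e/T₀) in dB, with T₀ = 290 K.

5.77 dB

F = 1 + T_e/T₀ = 1 + 805/290 = 3.77586
NF = 10 log₁₀(3.77586) = 5.77 dB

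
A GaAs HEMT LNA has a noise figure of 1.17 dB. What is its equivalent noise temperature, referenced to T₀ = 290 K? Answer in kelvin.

F = 10^(1.17/10) = 1.30918
T_e = (F − 1)·T₀ = (1.30918 − 1) × 290 = 89.7 K

89.7 K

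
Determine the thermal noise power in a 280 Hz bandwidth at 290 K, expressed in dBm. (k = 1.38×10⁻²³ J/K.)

P_n = kTB = 1.38×10⁻²³ × 290 × 2.80×10² = 1.12×10⁻¹⁸ W
In dBm: 10 log₁₀(1.12×10⁻¹⁸ / 10⁻³) = −149.5 dBm

−149.5 dBm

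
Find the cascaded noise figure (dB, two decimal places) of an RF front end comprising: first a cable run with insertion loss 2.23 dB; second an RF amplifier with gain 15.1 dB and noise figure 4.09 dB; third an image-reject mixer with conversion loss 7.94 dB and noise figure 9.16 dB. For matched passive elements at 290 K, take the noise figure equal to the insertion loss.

Convert to linear (a loss of L dB is a gain of −L dB): F_i = 10^(NF_i/10), G_i = 10^(G_i,dB/10)
  Stage 1: F_1 = 10^(2.23/10) = 1.671, G_1 = 10^(−2.23/10) = 0.5984
  Stage 2: F_2 = 10^(4.09/10) = 2.564, G_2 = 10^(15.1/10) = 32.36
  Stage 3: F_3 = 10^(9.16/10) = 8.241, G_3 = 10^(−7.94/10) = 0.1607
Friis cascade:
  F = 1.671 + (2.564 − 1)/0.5984 + (8.241 − 1)/19.36 = 4.659
NF = 10 log₁₀(4.659) = 6.68 dB

6.68 dB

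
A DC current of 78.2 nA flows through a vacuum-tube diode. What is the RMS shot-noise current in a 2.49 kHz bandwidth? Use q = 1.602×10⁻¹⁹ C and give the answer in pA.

I_n = √(2qI·B)
2qI·B = 2 × 1.602×10⁻¹⁹ × 7.82×10⁻⁸ × 2.49×10³ = 6.24×10⁻²³ A²
I_n = √(6.24×10⁻²³) = 7.90×10⁻¹² A = 7.90 pA

7.90 pA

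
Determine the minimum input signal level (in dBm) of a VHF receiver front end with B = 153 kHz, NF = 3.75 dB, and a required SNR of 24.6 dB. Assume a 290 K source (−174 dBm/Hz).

−93.8 dBm

Sensitivity = −174 + 10 log₁₀(B) + NF + SNR_min
= −174 + 51.85 + 3.75 + 24.6
= −93.80 dBm → −93.8 dBm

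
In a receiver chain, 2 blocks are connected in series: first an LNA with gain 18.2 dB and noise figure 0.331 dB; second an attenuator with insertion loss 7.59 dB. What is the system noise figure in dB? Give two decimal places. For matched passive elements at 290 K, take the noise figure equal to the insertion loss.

Convert to linear (a loss of L dB is a gain of −L dB): F_i = 10^(NF_i/10), G_i = 10^(G_i,dB/10)
  Stage 1: F_1 = 10^(0.331/10) = 1.079, G_1 = 10^(18.2/10) = 66.07
  Stage 2: F_2 = 10^(7.59/10) = 5.741, G_2 = 10^(−7.59/10) = 0.1742
Friis cascade:
  F = 1.079 + (5.741 − 1)/66.07 = 1.151
NF = 10 log₁₀(1.151) = 0.61 dB

0.61 dB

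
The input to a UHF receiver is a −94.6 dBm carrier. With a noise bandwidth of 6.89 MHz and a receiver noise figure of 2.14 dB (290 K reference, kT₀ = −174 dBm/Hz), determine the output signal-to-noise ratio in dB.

Noise floor: N = −174 + 10 log₁₀(B) + NF
10 log₁₀(6.89×10⁶) = 68.38 dB
N = −174 + 68.38 + 2.14 = −103.48 dBm
SNR = P_sig − N = −94.6 − (−103.48) = 8.88 dB → 8.9 dB

8.9 dB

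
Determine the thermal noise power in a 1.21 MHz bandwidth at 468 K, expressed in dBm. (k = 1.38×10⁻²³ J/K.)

−111.1 dBm

P_n = kTB = 1.38×10⁻²³ × 468 × 1.21×10⁶ = 7.81×10⁻¹⁵ W
In dBm: 10 log₁₀(7.81×10⁻¹⁵ / 10⁻³) = −111.1 dBm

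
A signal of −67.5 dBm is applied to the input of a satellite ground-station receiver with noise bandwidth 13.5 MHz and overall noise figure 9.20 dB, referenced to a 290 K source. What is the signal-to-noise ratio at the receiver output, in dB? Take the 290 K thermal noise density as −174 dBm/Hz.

26.0 dB

Noise floor: N = −174 + 10 log₁₀(B) + NF
10 log₁₀(1.35×10⁷) = 71.3 dB
N = −174 + 71.3 + 9.20 = −93.50 dBm
SNR = P_sig − N = −67.5 − (−93.50) = 26.00 dB → 26.0 dB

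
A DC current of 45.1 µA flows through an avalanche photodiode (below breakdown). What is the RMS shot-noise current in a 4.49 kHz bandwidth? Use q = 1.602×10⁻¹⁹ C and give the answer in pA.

I_n = √(2qI·B)
2qI·B = 2 × 1.602×10⁻¹⁹ × 4.51×10⁻⁵ × 4.49×10³ = 6.49×10⁻²⁰ A²
I_n = √(6.49×10⁻²⁰) = 2.55×10⁻¹⁰ A = 255 pA

255 pA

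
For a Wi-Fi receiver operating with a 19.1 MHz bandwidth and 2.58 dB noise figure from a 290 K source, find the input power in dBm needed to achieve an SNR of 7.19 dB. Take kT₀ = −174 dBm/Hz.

−91.4 dBm

Sensitivity = −174 + 10 log₁₀(B) + NF + SNR_min
= −174 + 72.81 + 2.58 + 7.19
= −91.42 dBm → −91.4 dBm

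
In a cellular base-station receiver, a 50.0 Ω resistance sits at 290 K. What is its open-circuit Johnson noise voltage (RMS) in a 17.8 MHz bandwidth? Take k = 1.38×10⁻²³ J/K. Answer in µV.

V_n = √(4kTRB)
4kTRB = 4 × 1.38×10⁻²³ × 290 × 5.00×10¹ × 1.78×10⁷ = 1.42×10⁻¹¹ V²
V_n = √(1.42×10⁻¹¹) = 3.77×10⁻⁶ V = 3.77 µV

3.77 µV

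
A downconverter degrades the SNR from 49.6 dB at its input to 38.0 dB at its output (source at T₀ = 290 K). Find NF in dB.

11.6 dB

NF (dB) = SNR_in(dB) − SNR_out(dB) when the source is at T₀
NF = 49.6 − 38.0 = 11.6 dB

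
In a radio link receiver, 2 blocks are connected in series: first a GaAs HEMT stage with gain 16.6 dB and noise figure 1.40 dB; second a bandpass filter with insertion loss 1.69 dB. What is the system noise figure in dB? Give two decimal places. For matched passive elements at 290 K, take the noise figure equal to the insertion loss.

Convert to linear (a loss of L dB is a gain of −L dB): F_i = 10^(NF_i/10), G_i = 10^(G_i,dB/10)
  Stage 1: F_1 = 10^(1.40/10) = 1.380, G_1 = 10^(16.6/10) = 45.71
  Stage 2: F_2 = 10^(1.69/10) = 1.476, G_2 = 10^(−1.69/10) = 0.6776
Friis cascade:
  F = 1.380 + (1.476 − 1)/45.71 = 1.391
NF = 10 log₁₀(1.391) = 1.43 dB

1.43 dB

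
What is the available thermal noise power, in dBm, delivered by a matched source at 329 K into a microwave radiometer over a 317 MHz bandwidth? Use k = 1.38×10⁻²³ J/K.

−88.4 dBm

P_n = kTB = 1.38×10⁻²³ × 329 × 3.17×10⁸ = 1.44×10⁻¹² W
In dBm: 10 log₁₀(1.44×10⁻¹² / 10⁻³) = −88.4 dBm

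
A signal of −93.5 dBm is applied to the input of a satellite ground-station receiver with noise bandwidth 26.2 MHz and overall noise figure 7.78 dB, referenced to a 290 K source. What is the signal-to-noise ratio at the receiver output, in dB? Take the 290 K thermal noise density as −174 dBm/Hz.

−1.5 dB

Noise floor: N = −174 + 10 log₁₀(B) + NF
10 log₁₀(2.62×10⁷) = 74.18 dB
N = −174 + 74.18 + 7.78 = −92.04 dBm
SNR = P_sig − N = −93.5 − (−92.04) = −1.46 dB → −1.5 dB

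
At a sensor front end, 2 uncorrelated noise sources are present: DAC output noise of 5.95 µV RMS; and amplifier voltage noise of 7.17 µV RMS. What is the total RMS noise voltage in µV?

Uncorrelated sources add in power (mean-square): V_tot = √(ΣV_i²)
V_tot = √[(5.95×10⁻⁶)² + (7.17×10⁻⁶)²] = 9.32×10⁻⁶ V = 9.32 µV

9.32 µV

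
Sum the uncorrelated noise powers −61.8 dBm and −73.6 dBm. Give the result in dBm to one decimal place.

−61.5 dBm

Convert to linear, add, convert back:
P₁ = 6.61×10⁻¹⁰ W, P₂ = 4.37×10⁻¹¹ W
P_tot = 7.04×10⁻¹⁰ W → 10 log₁₀(P_tot / 10⁻³) = −61.5 dBm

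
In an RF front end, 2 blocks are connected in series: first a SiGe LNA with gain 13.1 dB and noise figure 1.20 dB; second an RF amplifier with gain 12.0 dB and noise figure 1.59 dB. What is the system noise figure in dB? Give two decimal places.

1.27 dB

Convert to linear (a loss of L dB is a gain of −L dB): F_i = 10^(NF_i/10), G_i = 10^(G_i,dB/10)
  Stage 1: F_1 = 10^(1.20/10) = 1.318, G_1 = 10^(13.1/10) = 20.42
  Stage 2: F_2 = 10^(1.59/10) = 1.442, G_2 = 10^(12.0/10) = 15.85
Friis cascade:
  F = 1.318 + (1.442 − 1)/20.42 = 1.340
NF = 10 log₁₀(1.340) = 1.27 dB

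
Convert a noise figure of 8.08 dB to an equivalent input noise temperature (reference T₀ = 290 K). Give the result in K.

1574 K

F = 10^(8.08/10) = 6.42688
T_e = (F − 1)·T₀ = (6.42688 − 1) × 290 = 1574 K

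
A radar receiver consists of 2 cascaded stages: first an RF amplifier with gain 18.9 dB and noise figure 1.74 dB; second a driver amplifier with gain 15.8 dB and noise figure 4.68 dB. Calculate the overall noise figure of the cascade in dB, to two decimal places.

Convert to linear (a loss of L dB is a gain of −L dB): F_i = 10^(NF_i/10), G_i = 10^(G_i,dB/10)
  Stage 1: F_1 = 10^(1.74/10) = 1.493, G_1 = 10^(18.9/10) = 77.62
  Stage 2: F_2 = 10^(4.68/10) = 2.938, G_2 = 10^(15.8/10) = 38.02
Friis cascade:
  F = 1.493 + (2.938 − 1)/77.62 = 1.518
NF = 10 log₁₀(1.518) = 1.81 dB

1.81 dB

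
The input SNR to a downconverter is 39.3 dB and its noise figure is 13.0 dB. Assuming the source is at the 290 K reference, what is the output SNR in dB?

26.3 dB

By definition F = SNR_in/SNR_out, so in dB: SNR_out = SNR_in − NF
SNR_out = 39.3 − 13.0 = 26.3 dB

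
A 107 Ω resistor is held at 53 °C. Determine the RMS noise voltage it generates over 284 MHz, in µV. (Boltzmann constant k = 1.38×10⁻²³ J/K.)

23.4 µV

T = 53 °C + 273.15 = 326.15 K
V_n = √(4kTRB)
4kTRB = 4 × 1.38×10⁻²³ × 326.15 × 1.07×10² × 2.84×10⁸ = 5.47×10⁻¹⁰ V²
V_n = √(5.47×10⁻¹⁰) = 2.34×10⁻⁵ V = 23.4 µV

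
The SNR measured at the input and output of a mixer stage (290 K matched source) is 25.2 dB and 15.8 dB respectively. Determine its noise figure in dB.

9.4 dB

NF (dB) = SNR_in(dB) − SNR_out(dB) when the source is at T₀
NF = 25.2 − 15.8 = 9.4 dB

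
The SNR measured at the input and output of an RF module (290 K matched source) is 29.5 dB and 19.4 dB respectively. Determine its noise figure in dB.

NF (dB) = SNR_in(dB) − SNR_out(dB) when the source is at T₀
NF = 29.5 − 19.4 = 10.1 dB

10.1 dB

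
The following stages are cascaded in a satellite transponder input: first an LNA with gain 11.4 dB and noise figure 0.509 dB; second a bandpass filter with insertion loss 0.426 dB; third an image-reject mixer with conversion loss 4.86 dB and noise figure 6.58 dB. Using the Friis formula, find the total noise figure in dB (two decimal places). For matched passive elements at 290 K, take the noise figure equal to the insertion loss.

Convert to linear (a loss of L dB is a gain of −L dB): F_i = 10^(NF_i/10), G_i = 10^(G_i,dB/10)
  Stage 1: F_1 = 10^(0.509/10) = 1.124, G_1 = 10^(11.4/10) = 13.80
  Stage 2: F_2 = 10^(0.426/10) = 1.103, G_2 = 10^(−0.426/10) = 0.9066
  Stage 3: F_3 = 10^(6.58/10) = 4.550, G_3 = 10^(−4.86/10) = 0.3266
Friis cascade:
  F = 1.124 + (1.103 − 1)/13.80 + (4.550 − 1)/12.51 = 1.415
NF = 10 log₁₀(1.415) = 1.51 dB

1.51 dB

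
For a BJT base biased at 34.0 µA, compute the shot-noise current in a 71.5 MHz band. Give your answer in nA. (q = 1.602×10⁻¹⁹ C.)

I_n = √(2qI·B)
2qI·B = 2 × 1.602×10⁻¹⁹ × 3.40×10⁻⁵ × 7.15×10⁷ = 7.79×10⁻¹⁶ A²
I_n = √(7.79×10⁻¹⁶) = 2.79×10⁻⁸ A = 27.9 nA

27.9 nA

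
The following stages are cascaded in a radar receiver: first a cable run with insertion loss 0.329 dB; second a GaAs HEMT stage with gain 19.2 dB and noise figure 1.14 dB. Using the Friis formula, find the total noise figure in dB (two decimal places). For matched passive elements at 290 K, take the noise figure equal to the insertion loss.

Convert to linear (a loss of L dB is a gain of −L dB): F_i = 10^(NF_i/10), G_i = 10^(G_i,dB/10)
  Stage 1: F_1 = 10^(0.329/10) = 1.079, G_1 = 10^(−0.329/10) = 0.9270
  Stage 2: F_2 = 10^(1.14/10) = 1.300, G_2 = 10^(19.2/10) = 83.18
Friis cascade:
  F = 1.079 + (1.300 − 1)/0.9270 = 1.402
NF = 10 log₁₀(1.402) = 1.47 dB

1.47 dB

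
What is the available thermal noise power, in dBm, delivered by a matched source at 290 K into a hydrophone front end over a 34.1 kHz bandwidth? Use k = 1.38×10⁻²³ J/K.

−128.6 dBm

P_n = kTB = 1.38×10⁻²³ × 290 × 3.41×10⁴ = 1.36×10⁻¹⁶ W
In dBm: 10 log₁₀(1.36×10⁻¹⁶ / 10⁻³) = −128.6 dBm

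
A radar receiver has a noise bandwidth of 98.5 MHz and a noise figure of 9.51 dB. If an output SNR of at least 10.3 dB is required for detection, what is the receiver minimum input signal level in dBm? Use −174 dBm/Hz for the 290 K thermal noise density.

Sensitivity = −174 + 10 log₁₀(B) + NF + SNR_min
= −174 + 79.93 + 9.51 + 10.3
= −74.26 dBm → −74.3 dBm

−74.3 dBm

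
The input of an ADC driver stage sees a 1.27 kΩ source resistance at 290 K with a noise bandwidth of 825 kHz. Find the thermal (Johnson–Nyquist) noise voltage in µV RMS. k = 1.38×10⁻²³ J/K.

V_n = √(4kTRB)
4kTRB = 4 × 1.38×10⁻²³ × 290 × 1.27×10³ × 8.25×10⁵ = 1.68×10⁻¹¹ V²
V_n = √(1.68×10⁻¹¹) = 4.10×10⁻⁶ V = 4.10 µV

4.10 µV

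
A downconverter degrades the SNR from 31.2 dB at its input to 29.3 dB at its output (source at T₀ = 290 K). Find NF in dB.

1.9 dB

NF (dB) = SNR_in(dB) − SNR_out(dB) when the source is at T₀
NF = 31.2 − 29.3 = 1.9 dB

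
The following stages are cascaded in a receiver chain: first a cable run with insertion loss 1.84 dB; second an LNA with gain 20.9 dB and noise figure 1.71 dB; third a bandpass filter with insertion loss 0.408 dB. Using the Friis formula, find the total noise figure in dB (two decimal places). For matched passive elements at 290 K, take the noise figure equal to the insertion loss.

Convert to linear (a loss of L dB is a gain of −L dB): F_i = 10^(NF_i/10), G_i = 10^(G_i,dB/10)
  Stage 1: F_1 = 10^(1.84/10) = 1.528, G_1 = 10^(−1.84/10) = 0.6546
  Stage 2: F_2 = 10^(1.71/10) = 1.483, G_2 = 10^(20.9/10) = 123.0
  Stage 3: F_3 = 10^(0.408/10) = 1.098, G_3 = 10^(−0.408/10) = 0.9103
Friis cascade:
  F = 1.528 + (1.483 − 1)/0.6546 + (1.098 − 1)/80.54 = 2.266
NF = 10 log₁₀(2.266) = 3.55 dB

3.55 dB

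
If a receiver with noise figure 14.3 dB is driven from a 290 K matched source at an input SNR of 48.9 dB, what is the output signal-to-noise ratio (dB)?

34.6 dB

By definition F = SNR_in/SNR_out, so in dB: SNR_out = SNR_in − NF
SNR_out = 48.9 − 14.3 = 34.6 dB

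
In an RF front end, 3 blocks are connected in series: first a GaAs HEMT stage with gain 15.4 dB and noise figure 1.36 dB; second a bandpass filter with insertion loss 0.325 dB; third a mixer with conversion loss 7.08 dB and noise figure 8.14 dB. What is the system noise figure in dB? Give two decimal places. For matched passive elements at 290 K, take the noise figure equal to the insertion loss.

Convert to linear (a loss of L dB is a gain of −L dB): F_i = 10^(NF_i/10), G_i = 10^(G_i,dB/10)
  Stage 1: F_1 = 10^(1.36/10) = 1.368, G_1 = 10^(15.4/10) = 34.67
  Stage 2: F_2 = 10^(0.325/10) = 1.078, G_2 = 10^(−0.325/10) = 0.9279
  Stage 3: F_3 = 10^(8.14/10) = 6.516, G_3 = 10^(−7.08/10) = 0.1959
Friis cascade:
  F = 1.368 + (1.078 − 1)/34.67 + (6.516 − 1)/32.17 = 1.541
NF = 10 log₁₀(1.541) = 1.88 dB

1.88 dB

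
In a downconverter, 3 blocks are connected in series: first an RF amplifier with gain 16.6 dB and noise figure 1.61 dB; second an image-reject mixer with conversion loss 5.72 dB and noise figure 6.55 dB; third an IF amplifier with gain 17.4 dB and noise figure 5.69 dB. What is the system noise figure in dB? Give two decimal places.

2.42 dB

Convert to linear (a loss of L dB is a gain of −L dB): F_i = 10^(NF_i/10), G_i = 10^(G_i,dB/10)
  Stage 1: F_1 = 10^(1.61/10) = 1.449, G_1 = 10^(16.6/10) = 45.71
  Stage 2: F_2 = 10^(6.55/10) = 4.519, G_2 = 10^(−5.72/10) = 0.2679
  Stage 3: F_3 = 10^(5.69/10) = 3.707, G_3 = 10^(17.4/10) = 54.95
Friis cascade:
  F = 1.449 + (4.519 − 1)/45.71 + (3.707 − 1)/12.25 = 1.747
NF = 10 log₁₀(1.747) = 2.42 dB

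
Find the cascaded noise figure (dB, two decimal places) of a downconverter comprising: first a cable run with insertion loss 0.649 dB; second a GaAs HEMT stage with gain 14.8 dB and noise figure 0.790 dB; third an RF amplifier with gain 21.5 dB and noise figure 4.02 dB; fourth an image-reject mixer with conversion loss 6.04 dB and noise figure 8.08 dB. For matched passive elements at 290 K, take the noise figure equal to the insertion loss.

1.62 dB

Convert to linear (a loss of L dB is a gain of −L dB): F_i = 10^(NF_i/10), G_i = 10^(G_i,dB/10)
  Stage 1: F_1 = 10^(0.649/10) = 1.161, G_1 = 10^(−0.649/10) = 0.8612
  Stage 2: F_2 = 10^(0.790/10) = 1.199, G_2 = 10^(14.8/10) = 30.20
  Stage 3: F_3 = 10^(4.02/10) = 2.523, G_3 = 10^(21.5/10) = 141.3
  Stage 4: F_4 = 10^(8.08/10) = 6.427, G_4 = 10^(−6.04/10) = 0.2489
Friis cascade:
  F = 1.161 + (1.199 − 1)/0.8612 + (2.523 − 1)/26.01 + (6.427 − 1)/3674 = 1.453
NF = 10 log₁₀(1.453) = 1.62 dB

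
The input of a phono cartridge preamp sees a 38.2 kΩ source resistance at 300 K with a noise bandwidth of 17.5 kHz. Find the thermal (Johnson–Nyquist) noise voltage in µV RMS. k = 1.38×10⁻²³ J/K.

3.33 µV

V_n = √(4kTRB)
4kTRB = 4 × 1.38×10⁻²³ × 300 × 3.82×10⁴ × 1.75×10⁴ = 1.11×10⁻¹¹ V²
V_n = √(1.11×10⁻¹¹) = 3.33×10⁻⁶ V = 3.33 µV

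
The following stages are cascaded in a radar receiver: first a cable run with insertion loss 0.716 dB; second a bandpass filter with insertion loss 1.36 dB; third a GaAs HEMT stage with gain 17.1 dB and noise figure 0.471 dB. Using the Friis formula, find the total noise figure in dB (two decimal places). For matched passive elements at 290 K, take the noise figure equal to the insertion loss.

Convert to linear (a loss of L dB is a gain of −L dB): F_i = 10^(NF_i/10), G_i = 10^(G_i,dB/10)
  Stage 1: F_1 = 10^(0.716/10) = 1.179, G_1 = 10^(−0.716/10) = 0.8480
  Stage 2: F_2 = 10^(1.36/10) = 1.368, G_2 = 10^(−1.36/10) = 0.7311
  Stage 3: F_3 = 10^(0.471/10) = 1.115, G_3 = 10^(17.1/10) = 51.29
Friis cascade:
  F = 1.179 + (1.368 − 1)/0.8480 + (1.115 − 1)/0.6200 = 1.798
NF = 10 log₁₀(1.798) = 2.55 dB

2.55 dB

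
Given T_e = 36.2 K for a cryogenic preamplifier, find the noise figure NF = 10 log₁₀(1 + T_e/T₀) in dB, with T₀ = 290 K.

F = 1 + T_e/T₀ = 1 + 36.2/290 = 1.12483
NF = 10 log₁₀(1.12483) = 0.511 dB

0.511 dB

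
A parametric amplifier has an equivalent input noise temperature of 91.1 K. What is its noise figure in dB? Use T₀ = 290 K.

1.19 dB

F = 1 + T_e/T₀ = 1 + 91.1/290 = 1.31414
NF = 10 log₁₀(1.31414) = 1.19 dB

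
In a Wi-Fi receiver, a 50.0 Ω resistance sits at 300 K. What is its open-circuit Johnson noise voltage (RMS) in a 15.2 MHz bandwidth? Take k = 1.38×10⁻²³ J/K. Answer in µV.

V_n = √(4kTRB)
4kTRB = 4 × 1.38×10⁻²³ × 300 × 5.00×10¹ × 1.52×10⁷ = 1.26×10⁻¹¹ V²
V_n = √(1.26×10⁻¹¹) = 3.55×10⁻⁶ V = 3.55 µV

3.55 µV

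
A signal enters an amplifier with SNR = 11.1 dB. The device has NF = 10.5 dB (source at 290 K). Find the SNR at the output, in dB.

0.6 dB

By definition F = SNR_in/SNR_out, so in dB: SNR_out = SNR_in − NF
SNR_out = 11.1 − 10.5 = 0.6 dB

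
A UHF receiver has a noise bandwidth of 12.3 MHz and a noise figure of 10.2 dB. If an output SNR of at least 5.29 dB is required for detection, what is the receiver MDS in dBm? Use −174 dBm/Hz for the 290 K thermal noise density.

−87.6 dBm

Sensitivity = −174 + 10 log₁₀(B) + NF + SNR_min
= −174 + 70.9 + 10.2 + 5.29
= −87.61 dBm → −87.6 dBm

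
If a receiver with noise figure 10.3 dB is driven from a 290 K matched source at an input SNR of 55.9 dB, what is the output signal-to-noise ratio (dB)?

By definition F = SNR_in/SNR_out, so in dB: SNR_out = SNR_in − NF
SNR_out = 55.9 − 10.3 = 45.6 dB

45.6 dB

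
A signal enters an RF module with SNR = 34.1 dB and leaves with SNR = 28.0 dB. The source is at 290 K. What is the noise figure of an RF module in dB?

NF (dB) = SNR_in(dB) − SNR_out(dB) when the source is at T₀
NF = 34.1 − 28.0 = 6.1 dB

6.1 dB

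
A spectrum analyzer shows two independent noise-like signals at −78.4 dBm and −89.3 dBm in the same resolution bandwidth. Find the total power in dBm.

Convert to linear, add, convert back:
P₁ = 1.45×10⁻¹¹ W, P₂ = 1.17×10⁻¹² W
P_tot = 1.56×10⁻¹¹ W → 10 log₁₀(P_tot / 10⁻³) = −78.1 dBm

−78.1 dBm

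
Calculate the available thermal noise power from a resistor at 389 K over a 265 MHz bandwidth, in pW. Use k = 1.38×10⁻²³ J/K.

1.42 pW

P_n = kTB = 1.38×10⁻²³ × 389 × 2.65×10⁸ = 1.42×10⁻¹² W = 1.42 pW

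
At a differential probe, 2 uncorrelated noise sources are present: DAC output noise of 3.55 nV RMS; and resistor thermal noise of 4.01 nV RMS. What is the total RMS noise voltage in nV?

Uncorrelated sources add in power (mean-square): V_tot = √(ΣV_i²)
V_tot = √[(3.55×10⁻⁹)² + (4.01×10⁻⁹)²] = 5.36×10⁻⁹ V = 5.36 nV

5.36 nV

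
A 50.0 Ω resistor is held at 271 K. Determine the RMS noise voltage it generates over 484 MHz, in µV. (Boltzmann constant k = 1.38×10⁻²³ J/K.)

19.0 µV

V_n = √(4kTRB)
4kTRB = 4 × 1.38×10⁻²³ × 271 × 5.00×10¹ × 4.84×10⁸ = 3.62×10⁻¹⁰ V²
V_n = √(3.62×10⁻¹⁰) = 1.90×10⁻⁵ V = 19.0 µV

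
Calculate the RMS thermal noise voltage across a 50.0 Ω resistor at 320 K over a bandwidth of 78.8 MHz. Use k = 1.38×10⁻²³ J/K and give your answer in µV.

8.34 µV

V_n = √(4kTRB)
4kTRB = 4 × 1.38×10⁻²³ × 320 × 5.00×10¹ × 7.88×10⁷ = 6.96×10⁻¹¹ V²
V_n = √(6.96×10⁻¹¹) = 8.34×10⁻⁶ V = 8.34 µV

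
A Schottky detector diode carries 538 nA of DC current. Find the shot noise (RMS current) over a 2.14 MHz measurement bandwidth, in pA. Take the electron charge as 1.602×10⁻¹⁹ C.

607 pA

I_n = √(2qI·B)
2qI·B = 2 × 1.602×10⁻¹⁹ × 5.38×10⁻⁷ × 2.14×10⁶ = 3.69×10⁻¹⁹ A²
I_n = √(3.69×10⁻¹⁹) = 6.07×10⁻¹⁰ A = 607 pA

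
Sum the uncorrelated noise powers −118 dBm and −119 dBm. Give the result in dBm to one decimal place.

−115.5 dBm

Convert to linear, add, convert back:
P₁ = 1.58×10⁻¹⁵ W, P₂ = 1.26×10⁻¹⁵ W
P_tot = 2.84×10⁻¹⁵ W → 10 log₁₀(P_tot / 10⁻³) = −115.5 dBm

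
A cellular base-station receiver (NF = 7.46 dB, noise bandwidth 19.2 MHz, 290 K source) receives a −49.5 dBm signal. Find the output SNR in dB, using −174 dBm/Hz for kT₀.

44.2 dB

Noise floor: N = −174 + 10 log₁₀(B) + NF
10 log₁₀(1.92×10⁷) = 72.83 dB
N = −174 + 72.83 + 7.46 = −93.71 dBm
SNR = P_sig − N = −49.5 − (−93.71) = 44.21 dB → 44.2 dB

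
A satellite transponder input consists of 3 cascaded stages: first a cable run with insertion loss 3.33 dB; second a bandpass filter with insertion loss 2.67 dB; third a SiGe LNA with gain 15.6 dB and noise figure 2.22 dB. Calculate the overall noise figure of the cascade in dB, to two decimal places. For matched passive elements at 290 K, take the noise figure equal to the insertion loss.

8.22 dB

Convert to linear (a loss of L dB is a gain of −L dB): F_i = 10^(NF_i/10), G_i = 10^(G_i,dB/10)
  Stage 1: F_1 = 10^(3.33/10) = 2.153, G_1 = 10^(−3.33/10) = 0.4645
  Stage 2: F_2 = 10^(2.67/10) = 1.849, G_2 = 10^(−2.67/10) = 0.5408
  Stage 3: F_3 = 10^(2.22/10) = 1.667, G_3 = 10^(15.6/10) = 36.31
Friis cascade:
  F = 2.153 + (1.849 − 1)/0.4645 + (1.667 − 1)/0.2512 = 6.637
NF = 10 log₁₀(6.637) = 8.22 dB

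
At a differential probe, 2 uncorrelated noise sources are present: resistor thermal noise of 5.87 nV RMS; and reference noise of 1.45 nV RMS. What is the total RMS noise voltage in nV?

6.05 nV

Uncorrelated sources add in power (mean-square): V_tot = √(ΣV_i²)
V_tot = √[(5.87×10⁻⁹)² + (1.45×10⁻⁹)²] = 6.05×10⁻⁹ V = 6.05 nV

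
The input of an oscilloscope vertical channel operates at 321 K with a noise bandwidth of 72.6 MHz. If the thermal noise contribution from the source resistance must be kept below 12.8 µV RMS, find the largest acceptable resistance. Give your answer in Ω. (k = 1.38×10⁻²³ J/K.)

127 Ω

Johnson–Nyquist: V_n = √(4kTRB) ⇒ R = V_n² / (4kTB)
4kTB = 4 × 1.38×10⁻²³ × 321 × 7.26×10⁷ = 1.29×10⁻¹²
R = (1.28×10⁻⁵)² / 1.29×10⁻¹² = 1.27×10² Ω = 127 Ω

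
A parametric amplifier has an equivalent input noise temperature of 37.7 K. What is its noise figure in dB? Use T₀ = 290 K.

F = 1 + T_e/T₀ = 1 + 37.7/290 = 1.13
NF = 10 log₁₀(1.13) = 0.531 dB

0.531 dB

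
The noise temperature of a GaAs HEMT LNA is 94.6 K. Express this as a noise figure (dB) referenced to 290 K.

1.23 dB

F = 1 + T_e/T₀ = 1 + 94.6/290 = 1.32621
NF = 10 log₁₀(1.32621) = 1.23 dB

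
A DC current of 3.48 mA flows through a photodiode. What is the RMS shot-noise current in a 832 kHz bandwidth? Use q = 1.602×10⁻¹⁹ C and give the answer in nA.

I_n = √(2qI·B)
2qI·B = 2 × 1.602×10⁻¹⁹ × 3.48×10⁻³ × 8.32×10⁵ = 9.28×10⁻¹⁶ A²
I_n = √(9.28×10⁻¹⁶) = 3.05×10⁻⁸ A = 30.5 nA

30.5 nA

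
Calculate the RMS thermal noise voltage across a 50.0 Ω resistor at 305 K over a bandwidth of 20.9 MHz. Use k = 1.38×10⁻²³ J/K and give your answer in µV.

4.19 µV

V_n = √(4kTRB)
4kTRB = 4 × 1.38×10⁻²³ × 305 × 5.00×10¹ × 2.09×10⁷ = 1.76×10⁻¹¹ V²
V_n = √(1.76×10⁻¹¹) = 4.19×10⁻⁶ V = 4.19 µV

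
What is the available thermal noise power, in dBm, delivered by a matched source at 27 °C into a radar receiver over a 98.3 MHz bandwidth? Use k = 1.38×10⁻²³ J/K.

T = 27 °C + 273.15 = 300.15 K
P_n = kTB = 1.38×10⁻²³ × 300.15 × 9.83×10⁷ = 4.07×10⁻¹³ W
In dBm: 10 log₁₀(4.07×10⁻¹³ / 10⁻³) = −93.9 dBm

−93.9 dBm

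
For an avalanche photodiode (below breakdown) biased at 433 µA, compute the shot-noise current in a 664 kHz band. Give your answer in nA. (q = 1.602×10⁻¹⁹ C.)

I_n = √(2qI·B)
2qI·B = 2 × 1.602×10⁻¹⁹ × 4.33×10⁻⁴ × 6.64×10⁵ = 9.21×10⁻¹⁷ A²
I_n = √(9.21×10⁻¹⁷) = 9.60×10⁻⁹ A = 9.60 nA

9.60 nA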